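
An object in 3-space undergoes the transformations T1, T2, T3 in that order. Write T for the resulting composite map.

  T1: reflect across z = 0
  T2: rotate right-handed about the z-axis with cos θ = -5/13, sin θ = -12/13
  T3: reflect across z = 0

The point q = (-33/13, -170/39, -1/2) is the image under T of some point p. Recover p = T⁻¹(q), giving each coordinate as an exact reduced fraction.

T1 = [1 0 0 0; 0 1 0 0; 0 0 -1 0; 0 0 0 1]
T2·T1 = [-5/13 12/13 0 0; -12/13 -5/13 0 0; 0 0 -1 0; 0 0 0 1]
T3·…·T1 = [-5/13 12/13 0 0; -12/13 -5/13 0 0; 0 0 1 0; 0 0 0 1]
det M = 1; M⁻¹ = [-5/13 -12/13 0 0; 12/13 -5/13 0 0; 0 0 1 0; 0 0 0 1]
M⁻¹ · (-33/13, -170/39, -1/2)ᵀ = (5, -2/3, -1/2)ᵀ

p = (5, -2/3, -1/2)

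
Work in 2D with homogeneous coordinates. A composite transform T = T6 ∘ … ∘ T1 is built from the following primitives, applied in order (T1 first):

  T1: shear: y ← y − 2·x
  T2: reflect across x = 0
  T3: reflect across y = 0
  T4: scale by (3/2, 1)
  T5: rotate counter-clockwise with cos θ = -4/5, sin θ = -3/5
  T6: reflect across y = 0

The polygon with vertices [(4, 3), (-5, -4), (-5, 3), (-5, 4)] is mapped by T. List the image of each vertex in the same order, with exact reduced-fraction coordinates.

image vertices: (39/5, 2/5), (-48/5, -3/10), (-69/5, -59/10), (-72/5, -67/10)

T1 shear: y ← y − 2·x: (4, 3) → (4, -5); (-5, -4) → (-5, 6); (-5, 3) → (-5, 13); (-5, 4) → (-5, 14)
T2 reflect across x = 0: (4, -5) → (-4, -5); (-5, 6) → (5, 6); (-5, 13) → (5, 13); (-5, 14) → (5, 14)
T3 reflect across y = 0: (-4, -5) → (-4, 5); (5, 6) → (5, -6); (5, 13) → (5, -13); (5, 14) → (5, -14)
T4 scale by (3/2, 1): (-4, 5) → (-6, 5); (5, -6) → (15/2, -6); (5, -13) → (15/2, -13); (5, -14) → (15/2, -14)
T5 rotate counter-clockwise with cos θ = -4/5, sin θ = -3/5: (-6, 5) → (39/5, -2/5); (15/2, -6) → (-48/5, 3/10); (15/2, -13) → (-69/5, 59/10); (15/2, -14) → (-72/5, 67/10)
T6 reflect across y = 0: (39/5, -2/5) → (39/5, 2/5); (-48/5, 3/10) → (-48/5, -3/10); (-69/5, 59/10) → (-69/5, -59/10); (-72/5, 67/10) → (-72/5, -67/10)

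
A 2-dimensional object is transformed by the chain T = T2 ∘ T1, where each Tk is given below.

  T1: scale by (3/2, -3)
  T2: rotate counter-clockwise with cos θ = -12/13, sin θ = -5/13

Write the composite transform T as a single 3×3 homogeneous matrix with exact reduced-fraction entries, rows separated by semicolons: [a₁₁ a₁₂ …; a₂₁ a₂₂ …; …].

T1 = [3/2 0 0; 0 -3 0; 0 0 1]
T2·T1 = [-18/13 -15/13 0; -15/26 36/13 0; 0 0 1]

T = [-18/13 -15/13 0; -15/26 36/13 0; 0 0 1]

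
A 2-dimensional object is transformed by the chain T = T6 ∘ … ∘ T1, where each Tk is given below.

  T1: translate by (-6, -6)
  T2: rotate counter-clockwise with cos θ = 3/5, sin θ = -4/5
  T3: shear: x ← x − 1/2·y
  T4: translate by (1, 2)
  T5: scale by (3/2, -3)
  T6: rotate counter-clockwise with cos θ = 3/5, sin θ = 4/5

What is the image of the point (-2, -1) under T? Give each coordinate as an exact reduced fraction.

T1 translate by (-6, -6): (-2, -1) → (-8, -7)
T2 rotate counter-clockwise with cos θ = 3/5, sin θ = -4/5: (-8, -7) → (-52/5, 11/5)
T3 shear: x ← x − 1/2·y: (-52/5, 11/5) → (-23/2, 11/5)
T4 translate by (1, 2): (-23/2, 11/5) → (-21/2, 21/5)
T5 scale by (3/2, -3): (-21/2, 21/5) → (-63/4, -63/5)
T6 rotate counter-clockwise with cos θ = 3/5, sin θ = 4/5: (-63/4, -63/5) → (63/100, -504/25)

T(p) = (63/100, -504/25)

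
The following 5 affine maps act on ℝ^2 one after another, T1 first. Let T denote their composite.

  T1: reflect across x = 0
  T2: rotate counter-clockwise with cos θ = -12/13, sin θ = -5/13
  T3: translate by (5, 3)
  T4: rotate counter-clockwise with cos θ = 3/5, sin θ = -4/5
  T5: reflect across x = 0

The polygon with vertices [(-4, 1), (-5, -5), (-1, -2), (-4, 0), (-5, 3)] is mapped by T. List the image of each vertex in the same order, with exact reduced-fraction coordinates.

T1 reflect across x = 0: (-4, 1) → (4, 1); (-5, -5) → (5, -5); (-1, -2) → (1, -2); (-4, 0) → (4, 0); (-5, 3) → (5, 3)
T2 rotate counter-clockwise with cos θ = -12/13, sin θ = -5/13: (4, 1) → (-43/13, -32/13); (5, -5) → (-85/13, 35/13); (1, -2) → (-22/13, 19/13); (4, 0) → (-48/13, -20/13); (5, 3) → (-45/13, -61/13)
T3 translate by (5, 3): (-43/13, -32/13) → (22/13, 7/13); (-85/13, 35/13) → (-20/13, 74/13); (-22/13, 19/13) → (43/13, 58/13); (-48/13, -20/13) → (17/13, 19/13); (-45/13, -61/13) → (20/13, -22/13)
T4 rotate counter-clockwise with cos θ = 3/5, sin θ = -4/5: (22/13, 7/13) → (94/65, -67/65); (-20/13, 74/13) → (236/65, 302/65); (43/13, 58/13) → (361/65, 2/65); (17/13, 19/13) → (127/65, -11/65); (20/13, -22/13) → (-28/65, -146/65)
T5 reflect across x = 0: (94/65, -67/65) → (-94/65, -67/65); (236/65, 302/65) → (-236/65, 302/65); (361/65, 2/65) → (-361/65, 2/65); (127/65, -11/65) → (-127/65, -11/65); (-28/65, -146/65) → (28/65, -146/65)

image vertices: (-94/65, -67/65), (-236/65, 302/65), (-361/65, 2/65), (-127/65, -11/65), (28/65, -146/65)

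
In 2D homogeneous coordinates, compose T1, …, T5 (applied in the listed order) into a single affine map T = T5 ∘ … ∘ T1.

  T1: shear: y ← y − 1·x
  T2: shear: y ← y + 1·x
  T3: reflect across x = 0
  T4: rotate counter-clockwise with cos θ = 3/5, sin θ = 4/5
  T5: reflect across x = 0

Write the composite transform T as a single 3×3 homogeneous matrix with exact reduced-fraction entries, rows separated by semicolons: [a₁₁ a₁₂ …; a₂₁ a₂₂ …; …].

T1 = [1 0 0; -1 1 0; 0 0 1]
T2·T1 = [1 0 0; 0 1 0; 0 0 1]
T3·…·T1 = [-1 0 0; 0 1 0; 0 0 1]
T4·…·T1 = [-3/5 -4/5 0; -4/5 3/5 0; 0 0 1]
T5·…·T1 = [3/5 4/5 0; -4/5 3/5 0; 0 0 1]

T = [3/5 4/5 0; -4/5 3/5 0; 0 0 1]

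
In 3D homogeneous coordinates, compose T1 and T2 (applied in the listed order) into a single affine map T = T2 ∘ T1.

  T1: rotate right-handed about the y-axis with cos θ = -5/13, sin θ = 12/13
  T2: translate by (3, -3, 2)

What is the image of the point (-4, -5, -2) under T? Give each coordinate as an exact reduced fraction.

T1 rotate right-handed about the y-axis with cos θ = -5/13, sin θ = 12/13: (-4, -5, -2) → (-4/13, -5, 58/13)
T2 translate by (3, -3, 2): (-4/13, -5, 58/13) → (35/13, -8, 84/13)

T(p) = (35/13, -8, 84/13)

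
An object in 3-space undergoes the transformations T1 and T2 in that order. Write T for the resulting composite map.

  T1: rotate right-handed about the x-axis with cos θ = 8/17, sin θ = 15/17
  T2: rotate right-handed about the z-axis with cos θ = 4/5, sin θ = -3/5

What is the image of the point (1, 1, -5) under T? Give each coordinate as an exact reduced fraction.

T(p) = (317/85, 281/85, -25/17)

T1 rotate right-handed about the x-axis with cos θ = 8/17, sin θ = 15/17: (1, 1, -5) → (1, 83/17, -25/17)
T2 rotate right-handed about the z-axis with cos θ = 4/5, sin θ = -3/5: (1, 83/17, -25/17) → (317/85, 281/85, -25/17)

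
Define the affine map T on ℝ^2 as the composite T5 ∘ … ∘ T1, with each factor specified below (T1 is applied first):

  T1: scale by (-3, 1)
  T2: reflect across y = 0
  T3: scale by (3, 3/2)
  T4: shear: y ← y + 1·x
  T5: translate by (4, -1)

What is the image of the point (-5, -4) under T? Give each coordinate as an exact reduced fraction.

T1 scale by (-3, 1): (-5, -4) → (15, -4)
T2 reflect across y = 0: (15, -4) → (15, 4)
T3 scale by (3, 3/2): (15, 4) → (45, 6)
T4 shear: y ← y + 1·x: (45, 6) → (45, 51)
T5 translate by (4, -1): (45, 51) → (49, 50)

T(p) = (49, 50)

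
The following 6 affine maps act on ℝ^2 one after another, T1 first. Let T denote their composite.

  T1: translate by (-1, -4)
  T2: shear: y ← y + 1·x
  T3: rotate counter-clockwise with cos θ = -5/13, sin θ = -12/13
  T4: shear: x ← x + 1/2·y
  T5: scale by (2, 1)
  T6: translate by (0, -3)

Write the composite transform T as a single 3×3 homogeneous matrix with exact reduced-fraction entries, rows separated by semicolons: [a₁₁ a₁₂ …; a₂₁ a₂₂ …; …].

T1 = [1 0 -1; 0 1 -4; 0 0 1]
T2·T1 = [1 0 -1; 1 1 -5; 0 0 1]
T3·…·T1 = [7/13 12/13 -55/13; -17/13 -5/13 37/13; 0 0 1]
T4·…·T1 = [-3/26 19/26 -73/26; -17/13 -5/13 37/13; 0 0 1]
T5·…·T1 = [-3/13 19/13 -73/13; -17/13 -5/13 37/13; 0 0 1]
T6·…·T1 = [-3/13 19/13 -73/13; -17/13 -5/13 -2/13; 0 0 1]

T = [-3/13 19/13 -73/13; -17/13 -5/13 -2/13; 0 0 1]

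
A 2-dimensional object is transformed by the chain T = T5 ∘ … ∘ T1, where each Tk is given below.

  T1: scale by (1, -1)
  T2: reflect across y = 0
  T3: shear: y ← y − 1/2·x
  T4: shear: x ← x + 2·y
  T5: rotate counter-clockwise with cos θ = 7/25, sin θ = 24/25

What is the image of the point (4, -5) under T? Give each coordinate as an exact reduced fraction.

T(p) = (98/25, -289/25)

T1 scale by (1, -1): (4, -5) → (4, 5)
T2 reflect across y = 0: (4, 5) → (4, -5)
T3 shear: y ← y − 1/2·x: (4, -5) → (4, -7)
T4 shear: x ← x + 2·y: (4, -7) → (-10, -7)
T5 rotate counter-clockwise with cos θ = 7/25, sin θ = 24/25: (-10, -7) → (98/25, -289/25)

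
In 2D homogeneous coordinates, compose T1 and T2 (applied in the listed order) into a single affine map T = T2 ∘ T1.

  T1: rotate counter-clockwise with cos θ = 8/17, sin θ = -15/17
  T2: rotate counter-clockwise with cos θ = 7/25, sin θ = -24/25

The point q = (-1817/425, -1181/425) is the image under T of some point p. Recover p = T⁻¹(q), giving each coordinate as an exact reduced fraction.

T1 = [8/17 15/17 0; -15/17 8/17 0; 0 0 1]
T2·T1 = [-304/425 297/425 0; -297/425 -304/425 0; 0 0 1]
det M = 1; M⁻¹ = [-304/425 -297/425 0; 297/425 -304/425 0; 0 0 1]
M⁻¹ · (-1817/425, -1181/425)ᵀ = (5, -1)ᵀ

p = (5, -1)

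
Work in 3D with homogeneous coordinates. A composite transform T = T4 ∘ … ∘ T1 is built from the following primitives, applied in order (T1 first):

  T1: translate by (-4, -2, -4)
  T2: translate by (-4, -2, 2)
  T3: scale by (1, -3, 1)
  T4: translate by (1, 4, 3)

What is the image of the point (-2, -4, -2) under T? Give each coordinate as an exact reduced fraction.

T(p) = (-9, 28, -1)

T1 translate by (-4, -2, -4): (-2, -4, -2) → (-6, -6, -6)
T2 translate by (-4, -2, 2): (-6, -6, -6) → (-10, -8, -4)
T3 scale by (1, -3, 1): (-10, -8, -4) → (-10, 24, -4)
T4 translate by (1, 4, 3): (-10, 24, -4) → (-9, 28, -1)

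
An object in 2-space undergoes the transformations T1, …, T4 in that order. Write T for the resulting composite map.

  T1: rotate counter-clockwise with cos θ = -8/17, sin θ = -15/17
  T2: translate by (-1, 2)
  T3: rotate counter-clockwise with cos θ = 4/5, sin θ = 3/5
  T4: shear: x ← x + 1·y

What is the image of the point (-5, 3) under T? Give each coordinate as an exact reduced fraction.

T1 rotate counter-clockwise with cos θ = -8/17, sin θ = -15/17: (-5, 3) → (5, 3)
T2 translate by (-1, 2): (5, 3) → (4, 5)
T3 rotate counter-clockwise with cos θ = 4/5, sin θ = 3/5: (4, 5) → (1/5, 32/5)
T4 shear: x ← x + 1·y: (1/5, 32/5) → (33/5, 32/5)

T(p) = (33/5, 32/5)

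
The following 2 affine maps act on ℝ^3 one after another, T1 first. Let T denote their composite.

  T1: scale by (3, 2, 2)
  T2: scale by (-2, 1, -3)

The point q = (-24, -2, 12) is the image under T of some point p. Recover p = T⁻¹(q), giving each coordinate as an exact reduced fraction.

T1 = [3 0 0 0; 0 2 0 0; 0 0 2 0; 0 0 0 1]
T2·T1 = [-6 0 0 0; 0 2 0 0; 0 0 -6 0; 0 0 0 1]
det M = 72; M⁻¹ = [-1/6 0 0 0; 0 1/2 0 0; 0 0 -1/6 0; 0 0 0 1]
M⁻¹ · (-24, -2, 12)ᵀ = (4, -1, -2)ᵀ

p = (4, -1, -2)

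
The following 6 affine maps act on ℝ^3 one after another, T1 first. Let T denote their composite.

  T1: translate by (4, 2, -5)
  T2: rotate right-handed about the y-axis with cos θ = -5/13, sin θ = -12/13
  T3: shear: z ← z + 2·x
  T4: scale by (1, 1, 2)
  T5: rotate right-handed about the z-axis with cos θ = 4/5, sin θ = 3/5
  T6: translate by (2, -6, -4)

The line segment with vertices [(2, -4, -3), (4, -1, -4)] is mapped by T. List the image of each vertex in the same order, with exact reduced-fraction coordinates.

image vertices: (472/65, -296/65, 436/13), (363/65, -134/65, 502/13)

T1 translate by (4, 2, -5): (2, -4, -3) → (6, -2, -8); (4, -1, -4) → (8, 1, -9)
T2 rotate right-handed about the y-axis with cos θ = -5/13, sin θ = -12/13: (6, -2, -8) → (66/13, -2, 112/13); (8, 1, -9) → (68/13, 1, 141/13)
T3 shear: z ← z + 2·x: (66/13, -2, 112/13) → (66/13, -2, 244/13); (68/13, 1, 141/13) → (68/13, 1, 277/13)
T4 scale by (1, 1, 2): (66/13, -2, 244/13) → (66/13, -2, 488/13); (68/13, 1, 277/13) → (68/13, 1, 554/13)
T5 rotate right-handed about the z-axis with cos θ = 4/5, sin θ = 3/5: (66/13, -2, 488/13) → (342/65, 94/65, 488/13); (68/13, 1, 554/13) → (233/65, 256/65, 554/13)
T6 translate by (2, -6, -4): (342/65, 94/65, 488/13) → (472/65, -296/65, 436/13); (233/65, 256/65, 554/13) → (363/65, -134/65, 502/13)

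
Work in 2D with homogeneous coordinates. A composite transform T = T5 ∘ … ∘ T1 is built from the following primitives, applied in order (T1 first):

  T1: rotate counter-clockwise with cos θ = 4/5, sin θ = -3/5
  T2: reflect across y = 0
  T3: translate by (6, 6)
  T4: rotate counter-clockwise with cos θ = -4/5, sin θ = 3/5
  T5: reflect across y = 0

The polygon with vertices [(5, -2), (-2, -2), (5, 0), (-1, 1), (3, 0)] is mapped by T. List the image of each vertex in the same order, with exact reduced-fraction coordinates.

T1 rotate counter-clockwise with cos θ = 4/5, sin θ = -3/5: (5, -2) → (14/5, -23/5); (-2, -2) → (-14/5, -2/5); (5, 0) → (4, -3); (-1, 1) → (-1/5, 7/5); (3, 0) → (12/5, -9/5)
T2 reflect across y = 0: (14/5, -23/5) → (14/5, 23/5); (-14/5, -2/5) → (-14/5, 2/5); (4, -3) → (4, 3); (-1/5, 7/5) → (-1/5, -7/5); (12/5, -9/5) → (12/5, 9/5)
T3 translate by (6, 6): (14/5, 23/5) → (44/5, 53/5); (-14/5, 2/5) → (16/5, 32/5); (4, 3) → (10, 9); (-1/5, -7/5) → (29/5, 23/5); (12/5, 9/5) → (42/5, 39/5)
T4 rotate counter-clockwise with cos θ = -4/5, sin θ = 3/5: (44/5, 53/5) → (-67/5, -16/5); (16/5, 32/5) → (-32/5, -16/5); (10, 9) → (-67/5, -6/5); (29/5, 23/5) → (-37/5, -1/5); (42/5, 39/5) → (-57/5, -6/5)
T5 reflect across y = 0: (-67/5, -16/5) → (-67/5, 16/5); (-32/5, -16/5) → (-32/5, 16/5); (-67/5, -6/5) → (-67/5, 6/5); (-37/5, -1/5) → (-37/5, 1/5); (-57/5, -6/5) → (-57/5, 6/5)

image vertices: (-67/5, 16/5), (-32/5, 16/5), (-67/5, 6/5), (-37/5, 1/5), (-57/5, 6/5)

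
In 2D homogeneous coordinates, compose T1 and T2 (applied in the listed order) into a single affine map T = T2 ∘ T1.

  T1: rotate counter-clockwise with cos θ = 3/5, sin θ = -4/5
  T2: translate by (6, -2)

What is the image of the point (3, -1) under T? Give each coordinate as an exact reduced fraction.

T(p) = (7, -5)

T1 rotate counter-clockwise with cos θ = 3/5, sin θ = -4/5: (3, -1) → (1, -3)
T2 translate by (6, -2): (1, -3) → (7, -5)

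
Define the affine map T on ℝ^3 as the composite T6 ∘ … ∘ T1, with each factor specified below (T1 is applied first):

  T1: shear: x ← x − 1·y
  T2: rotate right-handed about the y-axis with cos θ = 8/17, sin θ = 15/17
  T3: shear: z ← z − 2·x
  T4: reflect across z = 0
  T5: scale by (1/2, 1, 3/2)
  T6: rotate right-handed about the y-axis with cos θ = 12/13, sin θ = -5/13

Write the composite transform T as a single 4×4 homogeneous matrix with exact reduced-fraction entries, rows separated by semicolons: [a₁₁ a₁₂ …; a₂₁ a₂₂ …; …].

T = [-369/442 369/442 -75/221 0; 0 1 0 0; 34/13 -34/13 51/26 0; 0 0 0 1]

T1 = [1 -1 0 0; 0 1 0 0; 0 0 1 0; 0 0 0 1]
T2·T1 = [8/17 -8/17 15/17 0; 0 1 0 0; -15/17 15/17 8/17 0; 0 0 0 1]
T3·…·T1 = [8/17 -8/17 15/17 0; 0 1 0 0; -31/17 31/17 -22/17 0; 0 0 0 1]
T4·…·T1 = [8/17 -8/17 15/17 0; 0 1 0 0; 31/17 -31/17 22/17 0; 0 0 0 1]
T5·…·T1 = [4/17 -4/17 15/34 0; 0 1 0 0; 93/34 -93/34 33/17 0; 0 0 0 1]
T6·…·T1 = [-369/442 369/442 -75/221 0; 0 1 0 0; 34/13 -34/13 51/26 0; 0 0 0 1]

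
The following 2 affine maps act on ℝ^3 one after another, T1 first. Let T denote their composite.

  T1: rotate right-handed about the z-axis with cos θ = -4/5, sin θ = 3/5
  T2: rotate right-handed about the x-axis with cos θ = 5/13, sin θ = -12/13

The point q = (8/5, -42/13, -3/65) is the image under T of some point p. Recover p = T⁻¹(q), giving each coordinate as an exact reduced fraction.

T1 = [-4/5 -3/5 0 0; 3/5 -4/5 0 0; 0 0 1 0; 0 0 0 1]
T2·T1 = [-4/5 -3/5 0 0; 3/13 -4/13 12/13 0; -36/65 48/65 5/13 0; 0 0 0 1]
det M = 1; M⁻¹ = [-4/5 3/13 -36/65 0; -3/5 -4/13 48/65 0; 0 12/13 5/13 0; 0 0 0 1]
M⁻¹ · (8/5, -42/13, -3/65)ᵀ = (-2, 0, -3)ᵀ

p = (-2, 0, -3)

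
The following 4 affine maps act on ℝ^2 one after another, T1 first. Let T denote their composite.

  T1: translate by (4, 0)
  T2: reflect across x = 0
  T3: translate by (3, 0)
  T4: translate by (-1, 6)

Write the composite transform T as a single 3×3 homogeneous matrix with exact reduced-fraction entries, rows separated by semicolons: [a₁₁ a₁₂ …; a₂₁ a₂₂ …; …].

T1 = [1 0 4; 0 1 0; 0 0 1]
T2·T1 = [-1 0 -4; 0 1 0; 0 0 1]
T3·…·T1 = [-1 0 -1; 0 1 0; 0 0 1]
T4·…·T1 = [-1 0 -2; 0 1 6; 0 0 1]

T = [-1 0 -2; 0 1 6; 0 0 1]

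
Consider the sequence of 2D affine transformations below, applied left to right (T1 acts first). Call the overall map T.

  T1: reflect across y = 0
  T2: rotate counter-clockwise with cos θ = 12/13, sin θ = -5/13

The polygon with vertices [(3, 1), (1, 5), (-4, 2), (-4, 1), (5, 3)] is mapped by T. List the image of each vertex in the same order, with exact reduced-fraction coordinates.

image vertices: (31/13, -27/13), (-1, -5), (-58/13, -4/13), (-53/13, 8/13), (45/13, -61/13)

T1 reflect across y = 0: (3, 1) → (3, -1); (1, 5) → (1, -5); (-4, 2) → (-4, -2); (-4, 1) → (-4, -1); (5, 3) → (5, -3)
T2 rotate counter-clockwise with cos θ = 12/13, sin θ = -5/13: (3, -1) → (31/13, -27/13); (1, -5) → (-1, -5); (-4, -2) → (-58/13, -4/13); (-4, -1) → (-53/13, 8/13); (5, -3) → (45/13, -61/13)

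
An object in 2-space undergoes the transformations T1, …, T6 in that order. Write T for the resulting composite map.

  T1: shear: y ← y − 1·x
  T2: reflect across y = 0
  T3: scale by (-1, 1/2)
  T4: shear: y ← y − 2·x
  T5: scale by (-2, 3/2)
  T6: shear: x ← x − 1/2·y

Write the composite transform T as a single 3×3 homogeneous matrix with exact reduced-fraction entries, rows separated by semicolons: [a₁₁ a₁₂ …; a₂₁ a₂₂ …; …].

T = [1/8 3/8 0; 15/4 -3/4 0; 0 0 1]

T1 = [1 0 0; -1 1 0; 0 0 1]
T2·T1 = [1 0 0; 1 -1 0; 0 0 1]
T3·…·T1 = [-1 0 0; 1/2 -1/2 0; 0 0 1]
T4·…·T1 = [-1 0 0; 5/2 -1/2 0; 0 0 1]
T5·…·T1 = [2 0 0; 15/4 -3/4 0; 0 0 1]
T6·…·T1 = [1/8 3/8 0; 15/4 -3/4 0; 0 0 1]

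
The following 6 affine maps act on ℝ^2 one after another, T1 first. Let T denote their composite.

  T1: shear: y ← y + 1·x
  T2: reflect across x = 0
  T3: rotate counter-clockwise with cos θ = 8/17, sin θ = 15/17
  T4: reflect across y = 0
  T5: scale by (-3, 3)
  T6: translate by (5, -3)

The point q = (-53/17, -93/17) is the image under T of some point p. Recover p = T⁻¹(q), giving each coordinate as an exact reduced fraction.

T1 = [1 0 0; 1 1 0; 0 0 1]
T2·T1 = [-1 0 0; 1 1 0; 0 0 1]
T3·…·T1 = [-23/17 -15/17 0; -7/17 8/17 0; 0 0 1]
T4·…·T1 = [-23/17 -15/17 0; 7/17 -8/17 0; 0 0 1]
T5·…·T1 = [69/17 45/17 0; 21/17 -24/17 0; 0 0 1]
T6·…·T1 = [69/17 45/17 5; 21/17 -24/17 -3; 0 0 1]
det M = -9; M⁻¹ = [8/51 5/17 5/51; 7/51 -23/51 -104/51; 0 0 1]
M⁻¹ · (-53/17, -93/17)ᵀ = (-2, 0)ᵀ

p = (-2, 0)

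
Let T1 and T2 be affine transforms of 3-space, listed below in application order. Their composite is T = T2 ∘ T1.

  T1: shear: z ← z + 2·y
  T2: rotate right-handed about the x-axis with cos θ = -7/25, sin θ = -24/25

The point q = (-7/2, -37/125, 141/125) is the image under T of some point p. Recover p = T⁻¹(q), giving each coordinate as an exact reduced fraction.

T1 = [1 0 0 0; 0 1 0 0; 0 2 1 0; 0 0 0 1]
T2·T1 = [1 0 0 0; 0 41/25 24/25 0; 0 -38/25 -7/25 0; 0 0 0 1]
det M = 1; M⁻¹ = [1 0 0 0; 0 -7/25 -24/25 0; 0 38/25 41/25 0; 0 0 0 1]
M⁻¹ · (-7/2, -37/125, 141/125)ᵀ = (-7/2, -1, 7/5)ᵀ

p = (-7/2, -1, 7/5)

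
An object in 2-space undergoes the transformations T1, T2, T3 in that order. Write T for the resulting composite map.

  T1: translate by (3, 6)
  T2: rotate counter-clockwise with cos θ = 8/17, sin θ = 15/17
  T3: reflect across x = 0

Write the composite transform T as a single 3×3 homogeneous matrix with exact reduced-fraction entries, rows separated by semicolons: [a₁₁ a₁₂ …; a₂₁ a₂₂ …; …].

T1 = [1 0 3; 0 1 6; 0 0 1]
T2·T1 = [8/17 -15/17 -66/17; 15/17 8/17 93/17; 0 0 1]
T3·…·T1 = [-8/17 15/17 66/17; 15/17 8/17 93/17; 0 0 1]

T = [-8/17 15/17 66/17; 15/17 8/17 93/17; 0 0 1]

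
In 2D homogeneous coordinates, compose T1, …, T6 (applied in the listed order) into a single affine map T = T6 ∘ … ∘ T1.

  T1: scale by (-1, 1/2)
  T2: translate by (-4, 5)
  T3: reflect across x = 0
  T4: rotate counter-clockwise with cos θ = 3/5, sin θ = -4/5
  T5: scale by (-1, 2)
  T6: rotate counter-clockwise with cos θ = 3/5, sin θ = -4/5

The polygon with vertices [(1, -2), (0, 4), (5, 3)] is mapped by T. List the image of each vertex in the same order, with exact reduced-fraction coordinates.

image vertices: (-157/25, 76/25), (-16/5, 38/5), (-291/25, 113/25)

T1 scale by (-1, 1/2): (1, -2) → (-1, -1); (0, 4) → (0, 2); (5, 3) → (-5, 3/2)
T2 translate by (-4, 5): (-1, -1) → (-5, 4); (0, 2) → (-4, 7); (-5, 3/2) → (-9, 13/2)
T3 reflect across x = 0: (-5, 4) → (5, 4); (-4, 7) → (4, 7); (-9, 13/2) → (9, 13/2)
T4 rotate counter-clockwise with cos θ = 3/5, sin θ = -4/5: (5, 4) → (31/5, -8/5); (4, 7) → (8, 1); (9, 13/2) → (53/5, -33/10)
T5 scale by (-1, 2): (31/5, -8/5) → (-31/5, -16/5); (8, 1) → (-8, 2); (53/5, -33/10) → (-53/5, -33/5)
T6 rotate counter-clockwise with cos θ = 3/5, sin θ = -4/5: (-31/5, -16/5) → (-157/25, 76/25); (-8, 2) → (-16/5, 38/5); (-53/5, -33/5) → (-291/25, 113/25)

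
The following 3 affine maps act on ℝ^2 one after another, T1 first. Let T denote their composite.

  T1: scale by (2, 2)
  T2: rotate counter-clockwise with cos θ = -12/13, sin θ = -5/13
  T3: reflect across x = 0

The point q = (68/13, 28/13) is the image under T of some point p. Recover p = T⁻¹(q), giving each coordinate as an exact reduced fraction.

p = (2, -2)

T1 = [2 0 0; 0 2 0; 0 0 1]
T2·T1 = [-24/13 10/13 0; -10/13 -24/13 0; 0 0 1]
T3·…·T1 = [24/13 -10/13 0; -10/13 -24/13 0; 0 0 1]
det M = -4; M⁻¹ = [6/13 -5/26 0; -5/26 -6/13 0; 0 0 1]
M⁻¹ · (68/13, 28/13)ᵀ = (2, -2)ᵀ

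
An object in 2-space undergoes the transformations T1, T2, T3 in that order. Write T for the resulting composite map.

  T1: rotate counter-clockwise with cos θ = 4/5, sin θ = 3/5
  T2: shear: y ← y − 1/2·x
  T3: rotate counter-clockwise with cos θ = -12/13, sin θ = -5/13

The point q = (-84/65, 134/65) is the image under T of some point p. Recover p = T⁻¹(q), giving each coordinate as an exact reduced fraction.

p = (-1, -2)

T1 = [4/5 -3/5 0; 3/5 4/5 0; 0 0 1]
T2·T1 = [4/5 -3/5 0; 1/5 11/10 0; 0 0 1]
T3·…·T1 = [-43/65 127/130 0; -32/65 -51/65 0; 0 0 1]
det M = 1; M⁻¹ = [-51/65 -127/130 0; 32/65 -43/65 0; 0 0 1]
M⁻¹ · (-84/65, 134/65)ᵀ = (-1, -2)ᵀ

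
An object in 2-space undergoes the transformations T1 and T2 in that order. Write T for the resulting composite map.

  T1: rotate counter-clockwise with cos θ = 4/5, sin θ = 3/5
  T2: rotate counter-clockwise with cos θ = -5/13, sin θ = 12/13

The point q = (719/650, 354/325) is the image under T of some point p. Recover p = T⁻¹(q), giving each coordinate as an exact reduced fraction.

T1 = [4/5 -3/5 0; 3/5 4/5 0; 0 0 1]
T2·T1 = [-56/65 -33/65 0; 33/65 -56/65 0; 0 0 1]
det M = 1; M⁻¹ = [-56/65 33/65 0; -33/65 -56/65 0; 0 0 1]
M⁻¹ · (719/650, 354/325)ᵀ = (-2/5, -3/2)ᵀ

p = (-2/5, -3/2)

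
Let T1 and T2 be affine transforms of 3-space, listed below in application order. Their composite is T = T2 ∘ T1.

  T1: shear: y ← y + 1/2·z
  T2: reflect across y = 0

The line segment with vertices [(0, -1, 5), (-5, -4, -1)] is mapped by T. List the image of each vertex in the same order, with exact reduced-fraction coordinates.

T1 shear: y ← y + 1/2·z: (0, -1, 5) → (0, 3/2, 5); (-5, -4, -1) → (-5, -9/2, -1)
T2 reflect across y = 0: (0, 3/2, 5) → (0, -3/2, 5); (-5, -9/2, -1) → (-5, 9/2, -1)

image vertices: (0, -3/2, 5), (-5, 9/2, -1)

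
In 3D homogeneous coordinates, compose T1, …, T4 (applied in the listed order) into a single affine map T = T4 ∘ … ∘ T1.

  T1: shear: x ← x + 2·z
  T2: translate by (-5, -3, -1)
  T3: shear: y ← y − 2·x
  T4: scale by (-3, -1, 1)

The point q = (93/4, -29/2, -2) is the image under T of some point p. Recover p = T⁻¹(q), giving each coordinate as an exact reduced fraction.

T1 = [1 0 2 0; 0 1 0 0; 0 0 1 0; 0 0 0 1]
T2·T1 = [1 0 2 -5; 0 1 0 -3; 0 0 1 -1; 0 0 0 1]
T3·…·T1 = [1 0 2 -5; -2 1 -4 7; 0 0 1 -1; 0 0 0 1]
T4·…·T1 = [-3 0 -6 15; 2 -1 4 -7; 0 0 1 -1; 0 0 0 1]
det M = 3; M⁻¹ = [-1/3 0 -2 3; -2/3 -1 0 3; 0 0 1 1; 0 0 0 1]
M⁻¹ · (93/4, -29/2, -2)ᵀ = (-3/4, 2, -1)ᵀ

p = (-3/4, 2, -1)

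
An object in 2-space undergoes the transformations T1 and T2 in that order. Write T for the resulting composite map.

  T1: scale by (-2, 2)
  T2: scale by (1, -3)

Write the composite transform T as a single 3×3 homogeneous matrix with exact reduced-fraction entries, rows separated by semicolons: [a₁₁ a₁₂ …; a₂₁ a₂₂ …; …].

T = [-2 0 0; 0 -6 0; 0 0 1]

T1 = [-2 0 0; 0 2 0; 0 0 1]
T2·T1 = [-2 0 0; 0 -6 0; 0 0 1]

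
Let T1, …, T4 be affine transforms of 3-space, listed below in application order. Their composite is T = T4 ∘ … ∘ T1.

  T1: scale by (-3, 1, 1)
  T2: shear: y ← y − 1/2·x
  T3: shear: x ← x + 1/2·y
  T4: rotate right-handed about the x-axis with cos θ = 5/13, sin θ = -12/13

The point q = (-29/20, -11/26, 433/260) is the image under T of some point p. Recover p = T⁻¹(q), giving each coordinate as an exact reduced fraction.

p = (1/5, -2, 1/4)

T1 = [-3 0 0 0; 0 1 0 0; 0 0 1 0; 0 0 0 1]
T2·T1 = [-3 0 0 0; 3/2 1 0 0; 0 0 1 0; 0 0 0 1]
T3·…·T1 = [-9/4 1/2 0 0; 3/2 1 0 0; 0 0 1 0; 0 0 0 1]
T4·…·T1 = [-9/4 1/2 0 0; 15/26 5/13 12/13 0; -18/13 -12/13 5/13 0; 0 0 0 1]
det M = -3; M⁻¹ = [-1/3 5/78 -2/13 0; 1/2 15/52 -9/13 0; 0 12/13 5/13 0; 0 0 0 1]
M⁻¹ · (-29/20, -11/26, 433/260)ᵀ = (1/5, -2, 1/4)ᵀ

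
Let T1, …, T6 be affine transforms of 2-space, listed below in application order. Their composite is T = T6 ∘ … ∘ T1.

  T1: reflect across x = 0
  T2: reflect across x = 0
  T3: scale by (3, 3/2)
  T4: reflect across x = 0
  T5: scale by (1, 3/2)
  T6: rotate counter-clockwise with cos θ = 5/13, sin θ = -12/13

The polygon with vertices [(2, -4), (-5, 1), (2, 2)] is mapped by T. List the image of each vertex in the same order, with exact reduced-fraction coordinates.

T1 reflect across x = 0: (2, -4) → (-2, -4); (-5, 1) → (5, 1); (2, 2) → (-2, 2)
T2 reflect across x = 0: (-2, -4) → (2, -4); (5, 1) → (-5, 1); (-2, 2) → (2, 2)
T3 scale by (3, 3/2): (2, -4) → (6, -6); (-5, 1) → (-15, 3/2); (2, 2) → (6, 3)
T4 reflect across x = 0: (6, -6) → (-6, -6); (-15, 3/2) → (15, 3/2); (6, 3) → (-6, 3)
T5 scale by (1, 3/2): (-6, -6) → (-6, -9); (15, 3/2) → (15, 9/4); (-6, 3) → (-6, 9/2)
T6 rotate counter-clockwise with cos θ = 5/13, sin θ = -12/13: (-6, -9) → (-138/13, 27/13); (15, 9/4) → (102/13, -675/52); (-6, 9/2) → (24/13, 189/26)

image vertices: (-138/13, 27/13), (102/13, -675/52), (24/13, 189/26)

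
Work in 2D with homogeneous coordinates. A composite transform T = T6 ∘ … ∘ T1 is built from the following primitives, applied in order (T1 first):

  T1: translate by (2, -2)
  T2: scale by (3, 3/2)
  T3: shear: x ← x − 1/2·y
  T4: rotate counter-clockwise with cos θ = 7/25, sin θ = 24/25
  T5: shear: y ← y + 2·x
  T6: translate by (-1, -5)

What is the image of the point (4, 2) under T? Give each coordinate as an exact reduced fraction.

T(p) = (101/25, 559/25)

T1 translate by (2, -2): (4, 2) → (6, 0)
T2 scale by (3, 3/2): (6, 0) → (18, 0)
T3 shear: x ← x − 1/2·y: (18, 0) → (18, 0)
T4 rotate counter-clockwise with cos θ = 7/25, sin θ = 24/25: (18, 0) → (126/25, 432/25)
T5 shear: y ← y + 2·x: (126/25, 432/25) → (126/25, 684/25)
T6 translate by (-1, -5): (126/25, 684/25) → (101/25, 559/25)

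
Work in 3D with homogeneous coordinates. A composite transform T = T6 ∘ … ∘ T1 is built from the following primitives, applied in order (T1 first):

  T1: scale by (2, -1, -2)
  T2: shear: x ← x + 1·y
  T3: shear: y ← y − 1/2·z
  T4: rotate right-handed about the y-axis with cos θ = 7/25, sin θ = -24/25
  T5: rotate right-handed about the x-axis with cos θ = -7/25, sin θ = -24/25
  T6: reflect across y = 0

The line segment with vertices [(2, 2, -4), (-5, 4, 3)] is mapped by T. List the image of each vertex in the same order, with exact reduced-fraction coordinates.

image vertices: (-178/25, -3546/625, 2872/625), (46/25, 8897/625, 3246/625)

T1 scale by (2, -1, -2): (2, 2, -4) → (4, -2, 8); (-5, 4, 3) → (-10, -4, -6)
T2 shear: x ← x + 1·y: (4, -2, 8) → (2, -2, 8); (-10, -4, -6) → (-14, -4, -6)
T3 shear: y ← y − 1/2·z: (2, -2, 8) → (2, -6, 8); (-14, -4, -6) → (-14, -1, -6)
T4 rotate right-handed about the y-axis with cos θ = 7/25, sin θ = -24/25: (2, -6, 8) → (-178/25, -6, 104/25); (-14, -1, -6) → (46/25, -1, -378/25)
T5 rotate right-handed about the x-axis with cos θ = -7/25, sin θ = -24/25: (-178/25, -6, 104/25) → (-178/25, 3546/625, 2872/625); (46/25, -1, -378/25) → (46/25, -8897/625, 3246/625)
T6 reflect across y = 0: (-178/25, 3546/625, 2872/625) → (-178/25, -3546/625, 2872/625); (46/25, -8897/625, 3246/625) → (46/25, 8897/625, 3246/625)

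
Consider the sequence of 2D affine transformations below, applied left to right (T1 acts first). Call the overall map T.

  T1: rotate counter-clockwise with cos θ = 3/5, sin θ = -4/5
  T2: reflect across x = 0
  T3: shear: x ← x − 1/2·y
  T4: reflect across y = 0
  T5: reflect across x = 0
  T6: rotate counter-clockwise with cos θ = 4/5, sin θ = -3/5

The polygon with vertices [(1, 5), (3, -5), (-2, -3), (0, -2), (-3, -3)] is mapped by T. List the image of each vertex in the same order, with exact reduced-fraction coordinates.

image vertices: (81/25, -259/50), (-17/25, 363/50), (-71/25, 119/50), (-26/25, 57/25), (-87/25, 93/50)

T1 rotate counter-clockwise with cos θ = 3/5, sin θ = -4/5: (1, 5) → (23/5, 11/5); (3, -5) → (-11/5, -27/5); (-2, -3) → (-18/5, -1/5); (0, -2) → (-8/5, -6/5); (-3, -3) → (-21/5, 3/5)
T2 reflect across x = 0: (23/5, 11/5) → (-23/5, 11/5); (-11/5, -27/5) → (11/5, -27/5); (-18/5, -1/5) → (18/5, -1/5); (-8/5, -6/5) → (8/5, -6/5); (-21/5, 3/5) → (21/5, 3/5)
T3 shear: x ← x − 1/2·y: (-23/5, 11/5) → (-57/10, 11/5); (11/5, -27/5) → (49/10, -27/5); (18/5, -1/5) → (37/10, -1/5); (8/5, -6/5) → (11/5, -6/5); (21/5, 3/5) → (39/10, 3/5)
T4 reflect across y = 0: (-57/10, 11/5) → (-57/10, -11/5); (49/10, -27/5) → (49/10, 27/5); (37/10, -1/5) → (37/10, 1/5); (11/5, -6/5) → (11/5, 6/5); (39/10, 3/5) → (39/10, -3/5)
T5 reflect across x = 0: (-57/10, -11/5) → (57/10, -11/5); (49/10, 27/5) → (-49/10, 27/5); (37/10, 1/5) → (-37/10, 1/5); (11/5, 6/5) → (-11/5, 6/5); (39/10, -3/5) → (-39/10, -3/5)
T6 rotate counter-clockwise with cos θ = 4/5, sin θ = -3/5: (57/10, -11/5) → (81/25, -259/50); (-49/10, 27/5) → (-17/25, 363/50); (-37/10, 1/5) → (-71/25, 119/50); (-11/5, 6/5) → (-26/25, 57/25); (-39/10, -3/5) → (-87/25, 93/50)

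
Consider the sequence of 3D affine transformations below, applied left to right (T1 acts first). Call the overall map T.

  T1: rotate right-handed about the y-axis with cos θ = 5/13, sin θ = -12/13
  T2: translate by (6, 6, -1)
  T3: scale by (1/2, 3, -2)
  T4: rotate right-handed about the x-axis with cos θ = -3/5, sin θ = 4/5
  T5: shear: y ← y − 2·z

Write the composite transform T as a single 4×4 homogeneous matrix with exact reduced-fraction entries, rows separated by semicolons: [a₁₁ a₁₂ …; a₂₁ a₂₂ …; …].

T1 = [5/13 0 -12/13 0; 0 1 0 0; 12/13 0 5/13 0; 0 0 0 1]
T2·T1 = [5/13 0 -12/13 6; 0 1 0 6; 12/13 0 5/13 -1; 0 0 0 1]
T3·…·T1 = [5/26 0 -6/13 3; 0 3 0 18; -24/13 0 -10/13 2; 0 0 0 1]
T4·…·T1 = [5/26 0 -6/13 3; 96/65 -9/5 8/13 -62/5; 72/65 12/5 6/13 66/5; 0 0 0 1]
T5·…·T1 = [5/26 0 -6/13 3; -48/65 -33/5 -4/13 -194/5; 72/65 12/5 6/13 66/5; 0 0 0 1]

T = [5/26 0 -6/13 3; -48/65 -33/5 -4/13 -194/5; 72/65 12/5 6/13 66/5; 0 0 0 1]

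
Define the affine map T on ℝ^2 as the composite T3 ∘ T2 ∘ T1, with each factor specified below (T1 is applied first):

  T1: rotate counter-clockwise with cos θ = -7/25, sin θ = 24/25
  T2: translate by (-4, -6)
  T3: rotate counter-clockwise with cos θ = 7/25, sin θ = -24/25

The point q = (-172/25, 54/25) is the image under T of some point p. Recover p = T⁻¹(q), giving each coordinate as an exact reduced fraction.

p = (0, 0)

T1 = [-7/25 -24/25 0; 24/25 -7/25 0; 0 0 1]
T2·T1 = [-7/25 -24/25 -4; 24/25 -7/25 -6; 0 0 1]
T3·…·T1 = [527/625 -336/625 -172/25; 336/625 527/625 54/25; 0 0 1]
det M = 1; M⁻¹ = [527/625 336/625 116/25; -336/625 527/625 -138/25; 0 0 1]
M⁻¹ · (-172/25, 54/25)ᵀ = (0, 0)ᵀ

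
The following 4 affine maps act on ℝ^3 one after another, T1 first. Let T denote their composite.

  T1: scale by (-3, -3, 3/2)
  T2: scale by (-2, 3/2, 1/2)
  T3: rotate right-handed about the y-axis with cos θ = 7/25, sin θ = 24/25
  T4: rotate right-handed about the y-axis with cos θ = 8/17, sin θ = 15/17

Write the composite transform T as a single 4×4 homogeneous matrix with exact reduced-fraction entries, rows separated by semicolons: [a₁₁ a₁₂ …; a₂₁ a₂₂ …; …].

T = [-1824/425 0 891/1700 0; 0 -9/2 0 0; -1782/425 0 -228/425 0; 0 0 0 1]

T1 = [-3 0 0 0; 0 -3 0 0; 0 0 3/2 0; 0 0 0 1]
T2·T1 = [6 0 0 0; 0 -9/2 0 0; 0 0 3/4 0; 0 0 0 1]
T3·…·T1 = [42/25 0 18/25 0; 0 -9/2 0 0; -144/25 0 21/100 0; 0 0 0 1]
T4·…·T1 = [-1824/425 0 891/1700 0; 0 -9/2 0 0; -1782/425 0 -228/425 0; 0 0 0 1]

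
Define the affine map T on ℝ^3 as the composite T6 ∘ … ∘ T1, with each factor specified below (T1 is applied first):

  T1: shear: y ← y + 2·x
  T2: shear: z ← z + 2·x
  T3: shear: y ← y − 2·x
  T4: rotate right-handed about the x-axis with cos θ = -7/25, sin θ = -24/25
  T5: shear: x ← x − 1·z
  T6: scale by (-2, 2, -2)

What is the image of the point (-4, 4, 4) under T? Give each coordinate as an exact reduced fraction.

T1 shear: y ← y + 2·x: (-4, 4, 4) → (-4, -4, 4)
T2 shear: z ← z + 2·x: (-4, -4, 4) → (-4, -4, -4)
T3 shear: y ← y − 2·x: (-4, -4, -4) → (-4, 4, -4)
T4 rotate right-handed about the x-axis with cos θ = -7/25, sin θ = -24/25: (-4, 4, -4) → (-4, -124/25, -68/25)
T5 shear: x ← x − 1·z: (-4, -124/25, -68/25) → (-32/25, -124/25, -68/25)
T6 scale by (-2, 2, -2): (-32/25, -124/25, -68/25) → (64/25, -248/25, 136/25)

T(p) = (64/25, -248/25, 136/25)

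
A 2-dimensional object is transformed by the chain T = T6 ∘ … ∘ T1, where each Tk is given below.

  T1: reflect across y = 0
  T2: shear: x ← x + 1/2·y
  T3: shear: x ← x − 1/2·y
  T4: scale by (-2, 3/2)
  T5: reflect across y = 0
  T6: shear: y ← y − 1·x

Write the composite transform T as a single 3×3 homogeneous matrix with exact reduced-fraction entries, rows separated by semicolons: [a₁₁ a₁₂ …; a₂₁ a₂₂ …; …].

T1 = [1 0 0; 0 -1 0; 0 0 1]
T2·T1 = [1 -1/2 0; 0 -1 0; 0 0 1]
T3·…·T1 = [1 0 0; 0 -1 0; 0 0 1]
T4·…·T1 = [-2 0 0; 0 -3/2 0; 0 0 1]
T5·…·T1 = [-2 0 0; 0 3/2 0; 0 0 1]
T6·…·T1 = [-2 0 0; 2 3/2 0; 0 0 1]

T = [-2 0 0; 2 3/2 0; 0 0 1]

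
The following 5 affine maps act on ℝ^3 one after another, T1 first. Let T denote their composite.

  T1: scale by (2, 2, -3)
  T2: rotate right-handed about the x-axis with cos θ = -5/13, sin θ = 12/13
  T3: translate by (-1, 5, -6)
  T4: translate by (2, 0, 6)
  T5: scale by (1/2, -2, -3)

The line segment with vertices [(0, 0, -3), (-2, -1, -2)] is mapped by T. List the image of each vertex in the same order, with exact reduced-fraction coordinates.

image vertices: (1/2, 86/13, 135/13), (-3/2, -6/13, 162/13)

T1 scale by (2, 2, -3): (0, 0, -3) → (0, 0, 9); (-2, -1, -2) → (-4, -2, 6)
T2 rotate right-handed about the x-axis with cos θ = -5/13, sin θ = 12/13: (0, 0, 9) → (0, -108/13, -45/13); (-4, -2, 6) → (-4, -62/13, -54/13)
T3 translate by (-1, 5, -6): (0, -108/13, -45/13) → (-1, -43/13, -123/13); (-4, -62/13, -54/13) → (-5, 3/13, -132/13)
T4 translate by (2, 0, 6): (-1, -43/13, -123/13) → (1, -43/13, -45/13); (-5, 3/13, -132/13) → (-3, 3/13, -54/13)
T5 scale by (1/2, -2, -3): (1, -43/13, -45/13) → (1/2, 86/13, 135/13); (-3, 3/13, -54/13) → (-3/2, -6/13, 162/13)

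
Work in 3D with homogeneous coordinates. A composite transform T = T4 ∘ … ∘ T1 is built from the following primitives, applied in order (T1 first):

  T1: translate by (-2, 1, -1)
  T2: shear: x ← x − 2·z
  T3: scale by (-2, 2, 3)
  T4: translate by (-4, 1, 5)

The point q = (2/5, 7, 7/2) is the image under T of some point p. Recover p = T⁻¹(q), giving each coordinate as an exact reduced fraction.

p = (-6/5, 2, 1/2)

T1 = [1 0 0 -2; 0 1 0 1; 0 0 1 -1; 0 0 0 1]
T2·T1 = [1 0 -2 0; 0 1 0 1; 0 0 1 -1; 0 0 0 1]
T3·…·T1 = [-2 0 4 0; 0 2 0 2; 0 0 3 -3; 0 0 0 1]
T4·…·T1 = [-2 0 4 -4; 0 2 0 3; 0 0 3 2; 0 0 0 1]
det M = -12; M⁻¹ = [-1/2 0 2/3 -10/3; 0 1/2 0 -3/2; 0 0 1/3 -2/3; 0 0 0 1]
M⁻¹ · (2/5, 7, 7/2)ᵀ = (-6/5, 2, 1/2)ᵀ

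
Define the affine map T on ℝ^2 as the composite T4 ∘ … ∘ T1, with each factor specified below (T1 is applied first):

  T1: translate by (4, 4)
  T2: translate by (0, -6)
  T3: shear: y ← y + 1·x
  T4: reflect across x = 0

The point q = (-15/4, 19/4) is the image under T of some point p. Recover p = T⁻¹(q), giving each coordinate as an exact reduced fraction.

T1 = [1 0 4; 0 1 4; 0 0 1]
T2·T1 = [1 0 4; 0 1 -2; 0 0 1]
T3·…·T1 = [1 0 4; 1 1 2; 0 0 1]
T4·…·T1 = [-1 0 -4; 1 1 2; 0 0 1]
det M = -1; M⁻¹ = [-1 0 -4; 1 1 2; 0 0 1]
M⁻¹ · (-15/4, 19/4)ᵀ = (-1/4, 3)ᵀ

p = (-1/4, 3)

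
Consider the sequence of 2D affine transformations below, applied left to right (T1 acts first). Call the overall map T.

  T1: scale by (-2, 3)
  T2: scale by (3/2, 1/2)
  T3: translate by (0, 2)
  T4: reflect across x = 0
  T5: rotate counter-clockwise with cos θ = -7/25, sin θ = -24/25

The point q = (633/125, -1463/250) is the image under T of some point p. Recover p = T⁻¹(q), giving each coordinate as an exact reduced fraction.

p = (7/5, 3)

T1 = [-2 0 0; 0 3 0; 0 0 1]
T2·T1 = [-3 0 0; 0 3/2 0; 0 0 1]
T3·…·T1 = [-3 0 0; 0 3/2 2; 0 0 1]
T4·…·T1 = [3 0 0; 0 3/2 2; 0 0 1]
T5·…·T1 = [-21/25 36/25 48/25; -72/25 -21/50 -14/25; 0 0 1]
det M = 9/2; M⁻¹ = [-7/75 -8/25 0; 16/25 -14/75 -4/3; 0 0 1]
M⁻¹ · (633/125, -1463/250)ᵀ = (7/5, 3)ᵀ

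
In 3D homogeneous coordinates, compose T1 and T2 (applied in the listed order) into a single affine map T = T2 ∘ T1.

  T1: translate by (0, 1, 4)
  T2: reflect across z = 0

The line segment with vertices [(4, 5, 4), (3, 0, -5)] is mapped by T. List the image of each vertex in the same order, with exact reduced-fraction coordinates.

image vertices: (4, 6, -8), (3, 1, 1)

T1 translate by (0, 1, 4): (4, 5, 4) → (4, 6, 8); (3, 0, -5) → (3, 1, -1)
T2 reflect across z = 0: (4, 6, 8) → (4, 6, -8); (3, 1, -1) → (3, 1, 1)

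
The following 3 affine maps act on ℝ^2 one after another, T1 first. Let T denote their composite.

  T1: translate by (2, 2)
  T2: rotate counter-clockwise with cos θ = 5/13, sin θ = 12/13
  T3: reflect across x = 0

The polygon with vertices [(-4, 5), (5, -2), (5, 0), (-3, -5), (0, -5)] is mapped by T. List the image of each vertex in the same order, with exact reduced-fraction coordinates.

T1 translate by (2, 2): (-4, 5) → (-2, 7); (5, -2) → (7, 0); (5, 0) → (7, 2); (-3, -5) → (-1, -3); (0, -5) → (2, -3)
T2 rotate counter-clockwise with cos θ = 5/13, sin θ = 12/13: (-2, 7) → (-94/13, 11/13); (7, 0) → (35/13, 84/13); (7, 2) → (11/13, 94/13); (-1, -3) → (31/13, -27/13); (2, -3) → (46/13, 9/13)
T3 reflect across x = 0: (-94/13, 11/13) → (94/13, 11/13); (35/13, 84/13) → (-35/13, 84/13); (11/13, 94/13) → (-11/13, 94/13); (31/13, -27/13) → (-31/13, -27/13); (46/13, 9/13) → (-46/13, 9/13)

image vertices: (94/13, 11/13), (-35/13, 84/13), (-11/13, 94/13), (-31/13, -27/13), (-46/13, 9/13)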